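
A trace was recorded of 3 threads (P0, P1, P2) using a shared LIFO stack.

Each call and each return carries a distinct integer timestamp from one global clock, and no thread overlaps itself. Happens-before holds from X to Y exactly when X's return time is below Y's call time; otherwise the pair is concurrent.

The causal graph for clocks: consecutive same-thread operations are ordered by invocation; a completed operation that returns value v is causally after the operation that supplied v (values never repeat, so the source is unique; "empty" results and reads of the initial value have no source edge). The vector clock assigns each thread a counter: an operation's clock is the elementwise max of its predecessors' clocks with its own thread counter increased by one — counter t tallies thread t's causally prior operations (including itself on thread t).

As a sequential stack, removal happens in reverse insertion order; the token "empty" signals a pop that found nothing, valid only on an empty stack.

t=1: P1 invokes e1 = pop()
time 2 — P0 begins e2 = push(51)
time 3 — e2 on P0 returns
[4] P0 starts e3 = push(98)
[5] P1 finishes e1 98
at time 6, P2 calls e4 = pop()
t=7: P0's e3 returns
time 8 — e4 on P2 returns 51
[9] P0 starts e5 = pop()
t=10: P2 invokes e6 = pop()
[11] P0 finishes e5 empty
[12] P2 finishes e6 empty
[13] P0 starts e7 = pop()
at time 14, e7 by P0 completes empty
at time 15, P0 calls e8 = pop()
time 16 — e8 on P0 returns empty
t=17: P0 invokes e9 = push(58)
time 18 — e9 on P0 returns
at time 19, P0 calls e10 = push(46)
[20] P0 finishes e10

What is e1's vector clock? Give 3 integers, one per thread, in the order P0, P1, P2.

root op e2, invoked 2: fresh clock plus P0's own tick → (1, 0, 0)
invoked at 6, e4 merges VC(e2)=(1, 0, 0) and bumps P2's slot → (1, 0, 1)
invoked at 4, e3 merges VC(e2)=(1, 0, 0) and bumps P0's slot → (2, 0, 0)
invoked at 10, e6 merges VC(e4)=(1, 0, 1) and bumps P2's slot → (1, 0, 2)
invoked at 1, e1 merges VC(e3)=(2, 0, 0) and bumps P1's slot → (2, 1, 0)
invoked at 9, e5 merges VC(e3)=(2, 0, 0) and bumps P0's slot → (3, 0, 0)
invoked at 13, e7 merges VC(e5)=(3, 0, 0) and bumps P0's slot → (4, 0, 0)
invoked at 15, e8 merges VC(e7)=(4, 0, 0) and bumps P0's slot → (5, 0, 0)
invoked at 17, e9 merges VC(e8)=(5, 0, 0) and bumps P0's slot → (6, 0, 0)
invoked at 19, e10 merges VC(e9)=(6, 0, 0) and bumps P0's slot → (7, 0, 0)
target: VC(e1) = (2, 1, 0)

(2, 1, 0)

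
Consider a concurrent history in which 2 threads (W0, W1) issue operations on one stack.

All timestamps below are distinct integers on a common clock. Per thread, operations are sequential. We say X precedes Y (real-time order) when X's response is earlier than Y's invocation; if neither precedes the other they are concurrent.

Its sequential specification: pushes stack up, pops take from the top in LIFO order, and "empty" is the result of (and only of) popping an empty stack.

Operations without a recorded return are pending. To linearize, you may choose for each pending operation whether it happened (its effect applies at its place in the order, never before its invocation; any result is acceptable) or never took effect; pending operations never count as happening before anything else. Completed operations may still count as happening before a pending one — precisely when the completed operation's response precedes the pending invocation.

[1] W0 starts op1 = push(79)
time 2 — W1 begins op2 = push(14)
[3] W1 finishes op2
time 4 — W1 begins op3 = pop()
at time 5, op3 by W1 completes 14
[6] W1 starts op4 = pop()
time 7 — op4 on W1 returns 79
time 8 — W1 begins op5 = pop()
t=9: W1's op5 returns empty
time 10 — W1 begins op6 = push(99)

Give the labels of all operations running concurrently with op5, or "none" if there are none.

op1

op5 spans [8,9]; an op avoiding the whole window 8..9 is ordered, any other is concurrent
op1 [1,…): concurrent
op2 [2,3]: before
op3 [4,5]: before
op4 [6,7]: before
op6 [10,…): after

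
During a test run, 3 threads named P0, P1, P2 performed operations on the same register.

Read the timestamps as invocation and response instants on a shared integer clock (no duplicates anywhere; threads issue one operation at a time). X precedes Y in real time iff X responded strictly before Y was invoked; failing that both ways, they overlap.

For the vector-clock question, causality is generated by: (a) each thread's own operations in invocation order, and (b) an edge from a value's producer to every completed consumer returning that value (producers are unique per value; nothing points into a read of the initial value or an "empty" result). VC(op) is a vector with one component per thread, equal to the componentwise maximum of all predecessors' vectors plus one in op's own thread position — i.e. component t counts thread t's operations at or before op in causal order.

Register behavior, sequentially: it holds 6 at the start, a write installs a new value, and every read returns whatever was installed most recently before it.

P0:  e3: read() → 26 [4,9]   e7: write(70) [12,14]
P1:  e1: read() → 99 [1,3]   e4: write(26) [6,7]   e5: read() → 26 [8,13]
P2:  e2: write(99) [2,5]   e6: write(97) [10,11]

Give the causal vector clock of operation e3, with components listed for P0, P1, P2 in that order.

e2 (invocation 2): nothing precedes it; P2's component alone gives (0, 0, 1)
invoked at 10, e6 merges VC(e2)=(0, 0, 1) and bumps P2's slot → (0, 0, 2)
invoked at 1, e1 merges VC(e2)=(0, 0, 1) and bumps P1's slot → (0, 1, 1)
invoked at 6, e4 merges VC(e1)=(0, 1, 1) and bumps P1's slot → (0, 2, 1)
invoked at 8, e5 merges VC(e4)=(0, 2, 1) and bumps P1's slot → (0, 3, 1)
invoked at 4, e3 merges VC(e4)=(0, 2, 1) and bumps P0's slot → (1, 2, 1)
invoked at 12, e7 merges VC(e3)=(1, 2, 1) and bumps P0's slot → (2, 2, 1)
target: VC(e3) = (1, 2, 1)

(1, 2, 1)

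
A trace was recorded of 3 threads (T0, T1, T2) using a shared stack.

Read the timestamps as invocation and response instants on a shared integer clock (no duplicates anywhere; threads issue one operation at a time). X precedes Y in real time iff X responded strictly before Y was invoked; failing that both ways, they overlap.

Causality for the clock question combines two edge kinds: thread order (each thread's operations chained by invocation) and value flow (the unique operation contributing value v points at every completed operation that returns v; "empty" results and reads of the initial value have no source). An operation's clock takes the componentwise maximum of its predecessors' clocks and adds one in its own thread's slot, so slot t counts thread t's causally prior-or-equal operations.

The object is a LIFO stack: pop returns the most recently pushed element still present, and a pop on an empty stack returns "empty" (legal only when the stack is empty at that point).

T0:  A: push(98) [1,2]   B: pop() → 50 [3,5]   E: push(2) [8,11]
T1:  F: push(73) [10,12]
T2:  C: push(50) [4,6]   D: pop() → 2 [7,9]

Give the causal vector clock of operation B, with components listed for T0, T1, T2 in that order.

(2, 0, 1)

C, invoked 4, has no incoming edges; only T2's bump applies → (0, 0, 1)
F, invoked 10, has no incoming edges; only T1's bump applies → (0, 1, 0)
A, invoked 1, has no incoming edges; only T0's bump applies → (1, 0, 0)
from VC(A)=(1, 0, 0), VC(C)=(0, 0, 1), B (invoked 3) maxes components and bumps T0 → (2, 0, 1)
from VC(B)=(2, 0, 1), E (invoked 8) maxes components and bumps T0 → (3, 0, 1)
from VC(C)=(0, 0, 1), VC(E)=(3, 0, 1), D (invoked 7) maxes components and bumps T2 → (3, 0, 2)
target: VC(B) = (2, 0, 1)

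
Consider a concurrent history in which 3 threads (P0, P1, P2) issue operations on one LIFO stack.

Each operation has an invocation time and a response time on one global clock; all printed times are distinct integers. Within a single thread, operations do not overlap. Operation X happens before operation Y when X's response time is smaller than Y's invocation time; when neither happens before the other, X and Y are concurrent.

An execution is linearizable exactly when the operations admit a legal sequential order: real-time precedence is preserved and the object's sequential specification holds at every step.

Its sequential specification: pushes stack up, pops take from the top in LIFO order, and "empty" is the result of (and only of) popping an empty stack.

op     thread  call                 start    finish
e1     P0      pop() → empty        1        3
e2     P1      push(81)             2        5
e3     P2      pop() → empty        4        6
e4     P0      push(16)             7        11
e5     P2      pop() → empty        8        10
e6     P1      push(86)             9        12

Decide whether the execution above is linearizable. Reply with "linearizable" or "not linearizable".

not linearizable

prefix check: 1..9 passes, 1..10 fails once e5's time-10 response joins
the 4 completed operations admit 3 real-time orders; each fails the LIFO stack replay
every completion of the 2 pending operations (e4, e6) was checked; none linearizes
one such order, e1, e2, e3, e5 (pending dropped), breaks at step 3 where e3 pop() → empty is illegal
one such order, e1, e3, e2, e5 (pending dropped), breaks at step 4 where e5 pop() → empty is illegal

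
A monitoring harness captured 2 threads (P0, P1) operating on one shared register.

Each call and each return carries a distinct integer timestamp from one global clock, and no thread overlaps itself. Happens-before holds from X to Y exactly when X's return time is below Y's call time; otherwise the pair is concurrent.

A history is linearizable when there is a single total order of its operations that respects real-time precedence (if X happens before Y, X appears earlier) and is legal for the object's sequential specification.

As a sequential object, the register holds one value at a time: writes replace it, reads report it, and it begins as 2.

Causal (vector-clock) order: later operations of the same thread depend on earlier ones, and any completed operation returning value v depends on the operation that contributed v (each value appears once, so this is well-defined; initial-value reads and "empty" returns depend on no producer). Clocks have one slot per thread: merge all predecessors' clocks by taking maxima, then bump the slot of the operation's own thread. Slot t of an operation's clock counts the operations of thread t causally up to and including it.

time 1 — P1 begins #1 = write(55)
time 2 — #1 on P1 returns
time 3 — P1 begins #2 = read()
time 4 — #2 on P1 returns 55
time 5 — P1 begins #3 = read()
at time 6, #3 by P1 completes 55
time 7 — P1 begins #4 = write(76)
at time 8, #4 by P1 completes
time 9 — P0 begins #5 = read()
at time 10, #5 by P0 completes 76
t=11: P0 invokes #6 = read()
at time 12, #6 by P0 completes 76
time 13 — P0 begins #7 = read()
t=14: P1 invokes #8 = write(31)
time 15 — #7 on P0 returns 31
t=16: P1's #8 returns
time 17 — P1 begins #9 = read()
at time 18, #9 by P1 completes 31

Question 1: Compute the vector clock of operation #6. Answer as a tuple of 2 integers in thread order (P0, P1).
Answer: (2, 4)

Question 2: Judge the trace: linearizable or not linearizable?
linearizable

witness order: #1, #2, #3, #4, #5, #6, #8, #7, #9
after step 1 (#1 write(55)): value 55
after step 2 (#2 read() → 55): value 55
after step 3 (#3 read() → 55): value 55
after step 4 (#4 write(76)): value 76
after step 5 (#5 read() → 76): value 76
after step 6 (#6 read() → 76): value 76
after step 7 (#8 write(31)): value 31
after step 8 (#7 read() → 31): value 31
after step 9 (#9 read() → 31): value 31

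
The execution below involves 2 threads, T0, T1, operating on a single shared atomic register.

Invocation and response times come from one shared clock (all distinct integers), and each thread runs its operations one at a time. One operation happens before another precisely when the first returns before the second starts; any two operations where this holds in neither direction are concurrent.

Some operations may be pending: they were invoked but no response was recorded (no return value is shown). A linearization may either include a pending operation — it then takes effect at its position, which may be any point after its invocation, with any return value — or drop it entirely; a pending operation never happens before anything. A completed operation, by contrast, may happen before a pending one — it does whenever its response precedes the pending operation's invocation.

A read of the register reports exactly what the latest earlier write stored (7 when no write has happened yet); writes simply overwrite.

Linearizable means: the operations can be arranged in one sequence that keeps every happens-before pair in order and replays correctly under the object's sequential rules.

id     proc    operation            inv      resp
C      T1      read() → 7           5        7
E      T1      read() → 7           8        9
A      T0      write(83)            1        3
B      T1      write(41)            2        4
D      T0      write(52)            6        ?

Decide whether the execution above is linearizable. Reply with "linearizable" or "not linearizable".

not linearizable

events 1..6 are fine; event 7 — the response of C at time 7 — makes the prefix non-linearizable
3 completed operations, 2 real-time-consistent orders — every atomic register replay fails
include/drop combinations of the 1 pending operation (D) were all tried; none helps
sample order A, B, C (pending dropped) stalls at step 3 — C read() → 7 has no legal effect
sample order B, A, C (pending dropped) stalls at step 3 — C read() → 7 has no legal effect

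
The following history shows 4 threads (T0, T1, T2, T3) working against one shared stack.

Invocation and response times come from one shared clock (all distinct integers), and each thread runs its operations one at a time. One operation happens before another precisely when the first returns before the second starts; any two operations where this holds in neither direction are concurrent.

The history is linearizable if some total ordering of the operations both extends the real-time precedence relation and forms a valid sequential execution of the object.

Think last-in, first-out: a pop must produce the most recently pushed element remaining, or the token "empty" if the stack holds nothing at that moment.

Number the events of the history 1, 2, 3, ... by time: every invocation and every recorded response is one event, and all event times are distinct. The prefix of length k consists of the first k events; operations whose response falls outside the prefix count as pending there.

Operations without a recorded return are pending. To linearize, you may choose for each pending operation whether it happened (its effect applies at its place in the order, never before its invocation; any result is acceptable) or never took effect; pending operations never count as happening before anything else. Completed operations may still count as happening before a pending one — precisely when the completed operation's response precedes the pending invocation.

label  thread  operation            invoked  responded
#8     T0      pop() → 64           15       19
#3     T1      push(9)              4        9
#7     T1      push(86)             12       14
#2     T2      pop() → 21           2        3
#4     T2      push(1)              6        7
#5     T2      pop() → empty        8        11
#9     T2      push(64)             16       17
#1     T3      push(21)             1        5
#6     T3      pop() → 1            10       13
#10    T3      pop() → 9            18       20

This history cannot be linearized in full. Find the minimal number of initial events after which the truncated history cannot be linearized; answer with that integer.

events 1..10 are linearizable, e.g. via #1, #2, #3, #4:
step 1: #1 push(21) — stack <21>
step 2: #2 pop() → 21 — stack <>
step 3: #3 push(9) — stack <9>
step 4: #4 push(1) — stack <9,1>
once event 11 joins (#5's response, time 11), exhaustive search finds no witness
no completion choice of the 1 pending operation (#6) rescues it — every subset was tried
sample order #1, #2, #3, #4, #5 (pending dropped) stalls at step 5 — #5 pop() → empty has no legal effect
sample order #1, #2, #4, #3, #5 (pending dropped) stalls at step 5 — #5 pop() → empty has no legal effect

11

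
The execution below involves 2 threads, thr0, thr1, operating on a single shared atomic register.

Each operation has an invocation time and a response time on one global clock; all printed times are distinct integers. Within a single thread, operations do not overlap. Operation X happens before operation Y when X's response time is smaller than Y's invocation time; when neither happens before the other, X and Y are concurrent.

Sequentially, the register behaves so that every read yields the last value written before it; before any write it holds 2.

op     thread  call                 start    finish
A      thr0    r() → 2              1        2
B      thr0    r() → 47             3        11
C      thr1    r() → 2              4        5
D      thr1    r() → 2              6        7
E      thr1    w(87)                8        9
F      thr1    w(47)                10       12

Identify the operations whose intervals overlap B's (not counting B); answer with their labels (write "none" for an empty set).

C, D, E, F

concurrent with B ([3,11]): every op whose interval crosses 3..11
A [1,2]: before
C [4,5]: concurrent
D [6,7]: concurrent
E [8,9]: concurrent
F [10,12]: concurrent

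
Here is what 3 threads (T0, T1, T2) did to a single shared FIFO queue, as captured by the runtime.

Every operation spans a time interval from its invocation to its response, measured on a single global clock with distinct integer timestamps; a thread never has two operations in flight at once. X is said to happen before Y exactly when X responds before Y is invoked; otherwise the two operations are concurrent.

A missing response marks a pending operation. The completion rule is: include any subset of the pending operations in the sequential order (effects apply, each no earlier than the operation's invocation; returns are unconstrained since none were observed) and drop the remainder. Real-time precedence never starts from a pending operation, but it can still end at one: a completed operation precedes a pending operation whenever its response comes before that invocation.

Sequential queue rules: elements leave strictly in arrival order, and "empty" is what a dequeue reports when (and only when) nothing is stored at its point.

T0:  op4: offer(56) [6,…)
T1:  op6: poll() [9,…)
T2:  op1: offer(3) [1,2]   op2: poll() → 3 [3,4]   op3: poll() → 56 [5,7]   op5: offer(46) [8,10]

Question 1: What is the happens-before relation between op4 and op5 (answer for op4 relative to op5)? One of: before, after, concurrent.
Answer: concurrent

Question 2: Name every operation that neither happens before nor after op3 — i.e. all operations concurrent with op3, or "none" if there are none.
Answer: op4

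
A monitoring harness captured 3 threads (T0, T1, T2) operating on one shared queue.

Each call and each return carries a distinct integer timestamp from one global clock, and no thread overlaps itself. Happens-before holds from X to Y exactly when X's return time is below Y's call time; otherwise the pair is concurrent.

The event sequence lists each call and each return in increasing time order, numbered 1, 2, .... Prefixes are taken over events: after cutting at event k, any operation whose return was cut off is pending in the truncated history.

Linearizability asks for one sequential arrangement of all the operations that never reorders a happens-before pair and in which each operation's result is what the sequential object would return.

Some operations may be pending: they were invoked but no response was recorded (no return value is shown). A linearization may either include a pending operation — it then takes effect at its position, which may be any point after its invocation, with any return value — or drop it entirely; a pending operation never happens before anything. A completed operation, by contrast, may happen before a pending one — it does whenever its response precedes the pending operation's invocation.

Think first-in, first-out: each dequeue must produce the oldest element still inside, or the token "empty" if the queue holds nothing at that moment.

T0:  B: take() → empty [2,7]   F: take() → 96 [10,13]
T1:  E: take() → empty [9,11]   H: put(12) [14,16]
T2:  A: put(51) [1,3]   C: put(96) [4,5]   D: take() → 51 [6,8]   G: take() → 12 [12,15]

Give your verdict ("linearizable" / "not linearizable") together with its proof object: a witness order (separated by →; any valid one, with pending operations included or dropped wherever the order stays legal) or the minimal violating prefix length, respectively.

step 1: B take() → empty — queue <>
step 2: A put(51) — queue <51>
step 3: C put(96) — queue <51,96>
step 4: D take() → 51 — queue <96>
step 5: F take() → 96 — queue <>
step 6: E take() → empty — queue <>
step 7: H put(12) — queue <12>
step 8: G take() → 12 — queue <>

linearizable — witness: B → A → C → D → F → E → H → G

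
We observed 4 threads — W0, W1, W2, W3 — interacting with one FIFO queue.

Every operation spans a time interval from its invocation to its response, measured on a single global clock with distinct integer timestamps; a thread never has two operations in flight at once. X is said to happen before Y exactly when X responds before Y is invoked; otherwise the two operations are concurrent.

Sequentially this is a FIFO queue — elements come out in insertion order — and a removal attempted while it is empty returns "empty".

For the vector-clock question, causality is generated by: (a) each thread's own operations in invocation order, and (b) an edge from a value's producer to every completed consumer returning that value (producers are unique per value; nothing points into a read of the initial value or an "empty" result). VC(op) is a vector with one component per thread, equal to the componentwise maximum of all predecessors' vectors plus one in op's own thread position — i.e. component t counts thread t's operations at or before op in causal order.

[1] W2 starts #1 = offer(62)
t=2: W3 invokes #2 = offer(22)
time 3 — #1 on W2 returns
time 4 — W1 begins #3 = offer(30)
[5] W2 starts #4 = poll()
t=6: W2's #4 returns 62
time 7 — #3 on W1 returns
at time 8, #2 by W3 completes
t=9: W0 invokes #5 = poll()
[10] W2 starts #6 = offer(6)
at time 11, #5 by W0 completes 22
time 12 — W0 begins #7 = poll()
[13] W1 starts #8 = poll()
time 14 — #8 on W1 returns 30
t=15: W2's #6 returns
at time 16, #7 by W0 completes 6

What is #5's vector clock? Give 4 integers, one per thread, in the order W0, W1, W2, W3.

#2 (invocation 2): nothing precedes it; W3's component alone gives (0, 0, 0, 1)
#1 (invocation 1): nothing precedes it; W2's component alone gives (0, 0, 1, 0)
#3 (invocation 4): nothing precedes it; W1's component alone gives (0, 1, 0, 0)
VC(#4, invoked at 5): max of VC(#1)=(0, 0, 1, 0), then +1 on thread W2 → (0, 0, 2, 0)
VC(#8, invoked at 13): max of VC(#3)=(0, 1, 0, 0), then +1 on thread W1 → (0, 2, 0, 0)
VC(#5, invoked at 9): max of VC(#2)=(0, 0, 0, 1), then +1 on thread W0 → (1, 0, 0, 1)
VC(#6, invoked at 10): max of VC(#4)=(0, 0, 2, 0), then +1 on thread W2 → (0, 0, 3, 0)
VC(#7, invoked at 12): max of VC(#5)=(1, 0, 0, 1), VC(#6)=(0, 0, 3, 0), then +1 on thread W0 → (2, 0, 3, 1)
target: VC(#5) = (1, 0, 0, 1)

(1, 0, 0, 1)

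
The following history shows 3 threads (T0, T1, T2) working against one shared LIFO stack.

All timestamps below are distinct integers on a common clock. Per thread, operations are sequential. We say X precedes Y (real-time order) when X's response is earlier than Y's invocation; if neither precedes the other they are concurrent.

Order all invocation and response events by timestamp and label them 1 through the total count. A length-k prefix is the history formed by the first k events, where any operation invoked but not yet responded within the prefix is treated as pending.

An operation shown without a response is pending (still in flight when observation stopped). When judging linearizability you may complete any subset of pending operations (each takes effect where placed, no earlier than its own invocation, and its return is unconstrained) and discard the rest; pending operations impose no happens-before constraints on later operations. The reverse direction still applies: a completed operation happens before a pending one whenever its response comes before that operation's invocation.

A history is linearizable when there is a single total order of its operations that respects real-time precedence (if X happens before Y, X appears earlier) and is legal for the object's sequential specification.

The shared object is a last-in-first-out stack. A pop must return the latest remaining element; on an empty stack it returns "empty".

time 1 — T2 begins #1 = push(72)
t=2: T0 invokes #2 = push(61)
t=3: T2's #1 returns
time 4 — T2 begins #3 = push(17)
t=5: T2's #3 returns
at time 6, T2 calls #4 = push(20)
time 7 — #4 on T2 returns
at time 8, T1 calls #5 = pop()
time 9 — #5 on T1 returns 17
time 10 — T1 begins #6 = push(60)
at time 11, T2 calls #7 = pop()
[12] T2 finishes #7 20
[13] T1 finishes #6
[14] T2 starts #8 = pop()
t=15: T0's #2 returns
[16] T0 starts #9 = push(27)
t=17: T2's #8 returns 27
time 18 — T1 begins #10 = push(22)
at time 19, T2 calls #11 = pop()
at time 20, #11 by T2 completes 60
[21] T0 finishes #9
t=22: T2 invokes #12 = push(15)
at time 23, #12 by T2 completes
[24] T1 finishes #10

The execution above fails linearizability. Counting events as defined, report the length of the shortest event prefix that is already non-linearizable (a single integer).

9

one valid order for events 1..8 is #1, #2, #3, #4:
after step 1 (#1 push(72)): stack <72>
after step 2 (#2 push(61) (pending, included)): stack <72,61>
after step 3 (#3 push(17)): stack <72,61,17>
after step 4 (#4 push(20)): stack <72,61,17,20>
once event 9 joins (#5's response, time 9), exhaustive search finds no witness
include/drop combinations of the 1 pending operation (#2) were all tried; none helps
sample order #1, #3, #4, #5 (pending dropped) stalls at step 4 — #5 pop() → 17 has no legal effect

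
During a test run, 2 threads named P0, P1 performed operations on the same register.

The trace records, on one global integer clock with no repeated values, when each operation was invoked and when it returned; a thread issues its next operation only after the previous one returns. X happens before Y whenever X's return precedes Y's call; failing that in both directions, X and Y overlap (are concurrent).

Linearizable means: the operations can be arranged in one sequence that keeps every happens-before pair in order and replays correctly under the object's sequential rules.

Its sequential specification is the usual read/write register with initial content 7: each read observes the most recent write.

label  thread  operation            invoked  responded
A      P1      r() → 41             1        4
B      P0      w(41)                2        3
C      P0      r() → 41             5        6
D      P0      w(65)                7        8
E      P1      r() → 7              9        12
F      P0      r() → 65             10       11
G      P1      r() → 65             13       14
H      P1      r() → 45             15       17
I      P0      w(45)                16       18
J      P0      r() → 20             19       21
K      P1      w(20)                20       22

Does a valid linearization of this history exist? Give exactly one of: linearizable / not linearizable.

prefix check: 1..11 passes, 1..12 fails once E's time-12 response joins
no legal order exists: 4 real-time-consistent candidates over 6 completed register operations, all rejected
for example A, B, C, D, E, F fails at step 1: A r() → 41 is not legal there
for example A, B, C, D, F, E fails at step 1: A r() → 41 is not legal there

not linearizable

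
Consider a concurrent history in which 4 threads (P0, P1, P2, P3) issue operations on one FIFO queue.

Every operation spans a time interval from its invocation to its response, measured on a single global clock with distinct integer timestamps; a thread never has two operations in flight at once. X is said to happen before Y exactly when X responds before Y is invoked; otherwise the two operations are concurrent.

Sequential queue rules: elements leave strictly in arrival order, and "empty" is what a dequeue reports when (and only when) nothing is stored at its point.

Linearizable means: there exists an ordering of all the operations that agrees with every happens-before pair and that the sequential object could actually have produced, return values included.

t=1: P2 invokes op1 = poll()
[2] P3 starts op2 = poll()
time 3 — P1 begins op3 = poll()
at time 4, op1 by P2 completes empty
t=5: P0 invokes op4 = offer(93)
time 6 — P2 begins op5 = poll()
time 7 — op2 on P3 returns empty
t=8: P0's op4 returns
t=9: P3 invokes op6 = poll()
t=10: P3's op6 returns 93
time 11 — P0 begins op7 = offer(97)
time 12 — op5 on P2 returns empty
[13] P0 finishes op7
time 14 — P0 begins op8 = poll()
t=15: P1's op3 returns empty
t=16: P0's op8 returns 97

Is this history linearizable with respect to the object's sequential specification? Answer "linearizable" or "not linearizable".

witness order: op1, op2, op3, op4, op6, op5, op7, op8
after step 1 (op1 poll() → empty): queue <>
after step 2 (op2 poll() → empty): queue <>
after step 3 (op3 poll() → empty): queue <>
after step 4 (op4 offer(93)): queue <93>
after step 5 (op6 poll() → 93): queue <>
after step 6 (op5 poll() → empty): queue <>
after step 7 (op7 offer(97)): queue <97>
after step 8 (op8 poll() → 97): queue <>

linearizable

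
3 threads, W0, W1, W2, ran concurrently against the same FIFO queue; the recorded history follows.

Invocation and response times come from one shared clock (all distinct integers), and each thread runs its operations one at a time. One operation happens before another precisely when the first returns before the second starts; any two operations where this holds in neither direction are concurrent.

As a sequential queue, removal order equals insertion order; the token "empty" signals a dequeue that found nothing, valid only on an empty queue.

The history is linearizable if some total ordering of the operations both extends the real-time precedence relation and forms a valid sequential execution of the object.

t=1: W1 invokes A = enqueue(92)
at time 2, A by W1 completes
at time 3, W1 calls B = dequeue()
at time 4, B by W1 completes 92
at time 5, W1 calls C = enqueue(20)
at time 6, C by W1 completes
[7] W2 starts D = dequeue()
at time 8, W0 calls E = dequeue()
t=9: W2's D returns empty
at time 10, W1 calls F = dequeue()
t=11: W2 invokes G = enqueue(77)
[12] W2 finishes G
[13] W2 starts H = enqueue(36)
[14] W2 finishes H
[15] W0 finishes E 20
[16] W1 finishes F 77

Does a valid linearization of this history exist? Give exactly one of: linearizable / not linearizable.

a witness: A, B, C, E, D, G, F, H
after step 1 (A enqueue(92)): queue <92>
after step 2 (B dequeue() → 92): queue <>
after step 3 (C enqueue(20)): queue <20>
after step 4 (E dequeue() → 20): queue <>
after step 5 (D dequeue() → empty): queue <>
after step 6 (G enqueue(77)): queue <77>
after step 7 (F dequeue() → 77): queue <>
after step 8 (H enqueue(36)): queue <36>

linearizable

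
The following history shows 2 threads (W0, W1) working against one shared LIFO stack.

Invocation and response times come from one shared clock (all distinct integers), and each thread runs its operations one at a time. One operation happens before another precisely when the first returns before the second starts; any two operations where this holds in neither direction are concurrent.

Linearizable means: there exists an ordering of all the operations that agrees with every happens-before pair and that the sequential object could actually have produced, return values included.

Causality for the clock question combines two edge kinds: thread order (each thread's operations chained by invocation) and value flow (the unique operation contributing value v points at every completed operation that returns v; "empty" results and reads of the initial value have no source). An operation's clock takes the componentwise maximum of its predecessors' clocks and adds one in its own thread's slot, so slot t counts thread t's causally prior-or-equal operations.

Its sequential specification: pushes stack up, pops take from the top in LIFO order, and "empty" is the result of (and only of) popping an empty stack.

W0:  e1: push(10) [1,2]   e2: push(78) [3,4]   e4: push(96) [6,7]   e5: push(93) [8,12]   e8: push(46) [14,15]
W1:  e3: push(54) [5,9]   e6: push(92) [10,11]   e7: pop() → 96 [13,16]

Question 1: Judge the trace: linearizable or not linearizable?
through event 15 a valid linearization exists; event 16 (e7 responding at time 16) ends that
8 completed operations, 10 real-time-consistent orders — every LIFO stack replay fails
e.g. e1, e2, e3, e4, e5, e6, e7, e8: illegal at step 7, since e7 pop() → 96 cannot apply there
e.g. e1, e2, e3, e4, e5, e6, e8, e7: illegal at step 8, since e7 pop() → 96 cannot apply there

not linearizable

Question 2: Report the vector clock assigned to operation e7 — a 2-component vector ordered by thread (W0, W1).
invoked at 5, e3 has no predecessors; its own W1 bump gives (0, 1)
invoked at 1, e1 has no predecessors; its own W0 bump gives (1, 0)
e6 (invocation 10): componentwise max over VC(e3)=(0, 1), +1 at W1, giving (0, 2)
e2 (invocation 3): componentwise max over VC(e1)=(1, 0), +1 at W0, giving (2, 0)
e4 (invocation 6): componentwise max over VC(e2)=(2, 0), +1 at W0, giving (3, 0)
e5 (invocation 8): componentwise max over VC(e4)=(3, 0), +1 at W0, giving (4, 0)
e8 (invocation 14): componentwise max over VC(e5)=(4, 0), +1 at W0, giving (5, 0)
e7 (invocation 13): componentwise max over VC(e4)=(3, 0), VC(e6)=(0, 2), +1 at W1, giving (3, 3)
target: VC(e7) = (3, 3)

(3, 3)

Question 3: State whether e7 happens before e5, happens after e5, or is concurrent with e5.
e7 spans [13,16], e5 spans [8,12]
resp(e5)=12 < inv(e7)=13

after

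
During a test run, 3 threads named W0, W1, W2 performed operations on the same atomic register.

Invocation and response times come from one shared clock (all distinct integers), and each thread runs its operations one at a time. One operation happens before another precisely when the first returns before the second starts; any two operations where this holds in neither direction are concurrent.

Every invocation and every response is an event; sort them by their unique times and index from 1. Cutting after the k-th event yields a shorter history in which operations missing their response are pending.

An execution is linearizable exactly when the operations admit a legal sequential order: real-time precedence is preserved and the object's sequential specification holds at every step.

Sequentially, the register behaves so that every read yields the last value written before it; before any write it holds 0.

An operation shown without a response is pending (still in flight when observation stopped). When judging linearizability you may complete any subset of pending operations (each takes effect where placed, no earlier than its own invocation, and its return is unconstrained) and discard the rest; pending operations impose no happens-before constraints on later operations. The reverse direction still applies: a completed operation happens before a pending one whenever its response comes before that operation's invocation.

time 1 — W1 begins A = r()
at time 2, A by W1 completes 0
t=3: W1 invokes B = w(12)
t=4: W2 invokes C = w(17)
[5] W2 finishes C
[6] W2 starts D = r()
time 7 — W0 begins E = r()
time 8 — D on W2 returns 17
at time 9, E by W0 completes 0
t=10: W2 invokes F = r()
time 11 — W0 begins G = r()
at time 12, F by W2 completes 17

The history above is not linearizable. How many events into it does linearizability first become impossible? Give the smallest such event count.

9

events 1..8 are linearizable, e.g. via A, B, C, D:
step 1: A r() → 0 — value 0
step 2: B w(12) (pending, included) — value 12
step 3: C w(17) — value 17
step 4: D r() → 17 — value 17
adding event 9 (E responds at 9) leaves no legal real-time order
no completion choice of the 1 pending operation (B) rescues it — every subset was tried
one such order, A, C, D, E (pending dropped), breaks at step 4 where E r() → 0 is illegal
one such order, A, C, E, D (pending dropped), breaks at step 3 where E r() → 0 is illegal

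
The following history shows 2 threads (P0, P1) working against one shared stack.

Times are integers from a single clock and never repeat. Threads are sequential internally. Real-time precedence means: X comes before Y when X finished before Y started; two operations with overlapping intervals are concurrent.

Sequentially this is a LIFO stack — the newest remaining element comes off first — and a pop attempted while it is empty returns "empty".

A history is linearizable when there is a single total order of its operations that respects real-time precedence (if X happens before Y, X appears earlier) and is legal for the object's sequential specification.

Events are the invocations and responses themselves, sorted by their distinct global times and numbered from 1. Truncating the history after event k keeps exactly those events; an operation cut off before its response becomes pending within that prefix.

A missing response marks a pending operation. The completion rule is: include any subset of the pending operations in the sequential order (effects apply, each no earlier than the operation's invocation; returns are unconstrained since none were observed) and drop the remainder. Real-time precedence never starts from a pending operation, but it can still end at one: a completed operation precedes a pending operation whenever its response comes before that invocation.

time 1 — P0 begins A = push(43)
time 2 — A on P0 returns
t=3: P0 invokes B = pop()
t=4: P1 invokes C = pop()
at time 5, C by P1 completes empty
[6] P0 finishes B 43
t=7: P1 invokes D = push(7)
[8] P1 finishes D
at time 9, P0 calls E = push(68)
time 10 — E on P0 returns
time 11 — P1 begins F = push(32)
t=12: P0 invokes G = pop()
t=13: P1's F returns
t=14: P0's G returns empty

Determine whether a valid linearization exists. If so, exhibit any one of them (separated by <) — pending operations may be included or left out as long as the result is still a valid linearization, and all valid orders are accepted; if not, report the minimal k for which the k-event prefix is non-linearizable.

the violation lands at event 14, G's response at time 14: events 1..13 linearize, events 1..14 do not
real-time-consistent orders of the 7 completed operations: 4 — all fail the stack replay
one such order, A, B, C, D, E, F, G, breaks at step 7 where G pop() → empty is illegal
one such order, A, B, C, D, E, G, F, breaks at step 6 where G pop() → empty is illegal

not linearizable — minimal violating prefix: 14 events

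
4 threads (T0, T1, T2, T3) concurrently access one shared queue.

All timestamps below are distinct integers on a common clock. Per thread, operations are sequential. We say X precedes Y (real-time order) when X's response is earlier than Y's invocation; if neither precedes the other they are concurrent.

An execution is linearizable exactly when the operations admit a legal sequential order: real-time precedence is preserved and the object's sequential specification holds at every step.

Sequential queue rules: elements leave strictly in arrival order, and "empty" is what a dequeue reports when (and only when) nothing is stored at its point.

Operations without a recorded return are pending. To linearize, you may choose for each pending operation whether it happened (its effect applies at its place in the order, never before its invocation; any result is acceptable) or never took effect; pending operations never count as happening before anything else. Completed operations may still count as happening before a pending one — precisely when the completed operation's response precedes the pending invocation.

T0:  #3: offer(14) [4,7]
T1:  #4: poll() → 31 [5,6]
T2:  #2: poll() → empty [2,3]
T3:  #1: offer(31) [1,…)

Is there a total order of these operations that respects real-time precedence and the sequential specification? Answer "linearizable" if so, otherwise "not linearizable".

a witness: #2, #1, #3, #4
step 1: #2 poll() → empty — queue <>
step 2: #1 offer(31) (pending, included) — queue <31>
step 3: #3 offer(14) — queue <31,14>
step 4: #4 poll() → 31 — queue <14>

linearizable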